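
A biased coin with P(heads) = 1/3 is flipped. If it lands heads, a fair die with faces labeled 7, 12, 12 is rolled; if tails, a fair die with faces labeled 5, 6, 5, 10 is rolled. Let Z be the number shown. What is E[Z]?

70/9

E[Z | heads] = (7+12+12)/3 = 31/3.
E[Z | tails] = (5+6+5+10)/4 = 13/2.
By the law of total expectation,
E[Z] = (1/3)·(31/3) + (2/3)·(13/2) = 70/9.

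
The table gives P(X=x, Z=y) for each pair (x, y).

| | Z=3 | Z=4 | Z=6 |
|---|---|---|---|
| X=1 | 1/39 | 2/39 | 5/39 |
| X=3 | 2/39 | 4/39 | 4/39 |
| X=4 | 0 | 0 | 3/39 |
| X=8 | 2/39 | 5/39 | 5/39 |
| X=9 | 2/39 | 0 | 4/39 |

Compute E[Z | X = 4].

6

P(X = 4) = 1/13.
Σ Z·P over the event = 6·(3/39) = 6/13.
E[Z | X = 4] = (6/13) / (1/13) = 6.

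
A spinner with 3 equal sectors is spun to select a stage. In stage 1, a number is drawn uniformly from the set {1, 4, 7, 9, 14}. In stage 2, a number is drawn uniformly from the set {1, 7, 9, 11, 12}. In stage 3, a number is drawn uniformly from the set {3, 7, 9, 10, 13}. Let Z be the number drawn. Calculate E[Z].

E[Z | stage 1] = (1+4+7+9+14)/5 = 7.
E[Z | stage 2] = (1+7+9+11+12)/5 = 8.
E[Z | stage 3] = (3+7+9+10+13)/5 = 42/5.
By the law of total expectation,
E[Z] = (1/3)·(7) + (1/3)·(8) + (1/3)·(42/5) = 39/5.

39/5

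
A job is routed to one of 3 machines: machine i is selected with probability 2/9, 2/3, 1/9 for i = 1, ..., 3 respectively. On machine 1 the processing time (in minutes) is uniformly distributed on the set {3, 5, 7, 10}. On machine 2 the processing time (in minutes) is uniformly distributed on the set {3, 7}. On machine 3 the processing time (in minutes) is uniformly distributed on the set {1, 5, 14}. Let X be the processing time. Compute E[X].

E[X | machine 1] = (3+5+7+10)/4 = 25/4.
E[X | machine 2] = (3+7)/2 = 5.
E[X | machine 3] = (1+5+14)/3 = 20/3.
E[X] = (2/9)·(25/4) + (2/3)·(5) + (1/9)·(20/3) = 295/54.

295/54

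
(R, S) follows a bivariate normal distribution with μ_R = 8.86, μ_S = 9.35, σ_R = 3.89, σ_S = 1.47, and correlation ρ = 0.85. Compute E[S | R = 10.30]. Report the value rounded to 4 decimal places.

For a bivariate normal, E[S | R=x] = μ_S + ρ·(σ_S/σ_R)·(x − μ_R).
E[S | R=10.30] = 9.35 + (0.85)·(1.47/3.89)·(10.30 − (8.86)) = 9.35 + (0.32121)·(1.44) = 9.8125.

9.8125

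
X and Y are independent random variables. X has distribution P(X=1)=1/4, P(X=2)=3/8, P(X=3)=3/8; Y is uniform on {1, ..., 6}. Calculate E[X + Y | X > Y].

P(X > Y) = 3/16.
Summing (X+Y)·P(x,y) over outcomes with X > Y gives 3/4.
E[X + Y | X > Y] = (3/4) / (3/16) = 4.

4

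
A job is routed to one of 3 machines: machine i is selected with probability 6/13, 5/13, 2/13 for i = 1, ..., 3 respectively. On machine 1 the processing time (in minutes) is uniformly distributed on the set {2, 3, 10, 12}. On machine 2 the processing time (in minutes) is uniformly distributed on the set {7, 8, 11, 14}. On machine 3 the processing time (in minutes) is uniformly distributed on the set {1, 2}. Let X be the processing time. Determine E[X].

187/26

E[X | machine 1] = (2+3+10+12)/4 = 27/4.
E[X | machine 2] = (7+8+11+14)/4 = 10.
E[X | machine 3] = (1+2)/2 = 3/2.
By the law of total expectation,
E[X] = (6/13)·(27/4) + (5/13)·(10) + (2/13)·(3/2) = 187/26.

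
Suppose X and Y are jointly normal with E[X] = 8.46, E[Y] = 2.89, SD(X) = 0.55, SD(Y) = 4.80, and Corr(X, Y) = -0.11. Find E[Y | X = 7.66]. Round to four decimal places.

3.6580

For a bivariate normal, E[Y | X=x] = μ_Y + ρ·(σ_Y/σ_X)·(x − μ_X).
E[Y | X=7.66] = 2.89 + (-0.11)·(4.80/0.55)·(7.66 − (8.46)) = 2.89 + (-0.96)·(-0.8) = 3.6580.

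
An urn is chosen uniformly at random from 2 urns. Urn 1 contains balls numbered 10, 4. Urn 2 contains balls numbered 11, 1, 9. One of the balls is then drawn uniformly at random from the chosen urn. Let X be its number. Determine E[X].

7

E[X | urn 1] = (10+4)/2 = 7.
E[X | urn 2] = (11+1+9)/3 = 7.
E[X] = (1/2)·(7) + (1/2)·(7) = 7.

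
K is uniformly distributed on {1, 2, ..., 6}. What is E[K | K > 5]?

Given K > 5, K is equally likely to be any of {6}.
E[K | K > 5] = (6) / 1 = 6.

6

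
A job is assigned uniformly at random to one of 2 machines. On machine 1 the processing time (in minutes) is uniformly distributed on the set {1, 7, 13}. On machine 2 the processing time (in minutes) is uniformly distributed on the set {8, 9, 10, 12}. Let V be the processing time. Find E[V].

67/8

E[V | machine 1] = (1+7+13)/3 = 7.
E[V | machine 2] = (8+9+10+12)/4 = 39/4.
E[V] = (1/2)·(7) + (1/2)·(39/4) = 67/8.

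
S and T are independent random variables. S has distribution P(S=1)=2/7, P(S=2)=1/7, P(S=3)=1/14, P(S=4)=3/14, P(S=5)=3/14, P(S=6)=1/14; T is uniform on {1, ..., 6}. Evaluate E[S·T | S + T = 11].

P(S + T = 11) = 1/21.
Summing ST·P(x,y) over outcomes with S + T = 11 gives 10/7.
E[S·T | S + T = 11] = (10/7) / (1/21) = 30.

30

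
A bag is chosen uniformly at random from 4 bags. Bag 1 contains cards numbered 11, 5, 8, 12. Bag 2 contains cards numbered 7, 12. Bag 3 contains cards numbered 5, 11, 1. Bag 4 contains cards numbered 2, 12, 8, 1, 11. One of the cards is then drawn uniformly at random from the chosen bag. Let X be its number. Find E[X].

929/120

E[X | bag 1] = (11+5+8+12)/4 = 9.
E[X | bag 2] = (7+12)/2 = 19/2.
E[X | bag 3] = (5+11+1)/3 = 17/3.
E[X | bag 4] = (2+12+8+1+11)/5 = 34/5.
By the law of total expectation,
E[X] = (1/4)·(9) + (1/4)·(19/2) + (1/4)·(17/3) + (1/4)·(34/5) = 929/120.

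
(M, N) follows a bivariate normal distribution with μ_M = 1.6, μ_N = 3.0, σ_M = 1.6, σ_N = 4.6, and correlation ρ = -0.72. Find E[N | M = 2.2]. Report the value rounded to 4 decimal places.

The regression of N on M has slope ρ·σ_N/σ_M and passes through (μ_M, μ_N).
E[N | M=2.2] = 3.0 + (-0.72)·(4.6/1.6)·(2.2 − (1.6)) = 3.0 + (-2.07)·(0.6) = 1.7580.

1.7580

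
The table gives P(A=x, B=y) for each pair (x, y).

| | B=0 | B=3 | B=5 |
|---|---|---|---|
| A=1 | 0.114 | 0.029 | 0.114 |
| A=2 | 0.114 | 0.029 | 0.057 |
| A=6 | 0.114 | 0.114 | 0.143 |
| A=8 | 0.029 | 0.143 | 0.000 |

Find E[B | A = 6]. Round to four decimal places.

P(A = 6) = 0.371.
Σ B·P over the event = 0·(0.114) + 3·(0.114) + 5·(0.143) = 1.057.
E[B | A = 6] = (1.057) / (0.371) = 2.8491.

2.8491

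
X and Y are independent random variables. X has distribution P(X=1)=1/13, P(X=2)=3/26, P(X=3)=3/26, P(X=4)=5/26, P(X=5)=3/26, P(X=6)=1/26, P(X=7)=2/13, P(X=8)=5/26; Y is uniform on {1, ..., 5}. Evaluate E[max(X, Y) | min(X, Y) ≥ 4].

223/36

P(min(X, Y) ≥ 4) = 18/65.
Summing max(X,Y)·P(x,y) over outcomes with min(X, Y) ≥ 4 gives 223/130.
E[max(X, Y) | min(X, Y) ≥ 4] = (223/130) / (18/65) = 223/36.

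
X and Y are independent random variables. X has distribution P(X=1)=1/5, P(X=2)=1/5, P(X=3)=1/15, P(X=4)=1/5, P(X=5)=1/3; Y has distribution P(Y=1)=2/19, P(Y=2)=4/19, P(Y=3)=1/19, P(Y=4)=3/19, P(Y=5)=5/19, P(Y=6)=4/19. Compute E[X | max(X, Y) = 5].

99/25

P(max(X, Y) = 5) = 25/57.
Summing X·P(x,y) over outcomes with max(X, Y) = 5 gives 33/19.
E[X | max(X, Y) = 5] = (33/19) / (25/57) = 99/25.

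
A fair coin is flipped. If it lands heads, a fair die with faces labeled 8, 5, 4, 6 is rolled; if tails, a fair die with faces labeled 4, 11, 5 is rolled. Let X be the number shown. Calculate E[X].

149/24

E[X | heads] = (8+5+4+6)/4 = 23/4.
E[X | tails] = (4+11+5)/3 = 20/3.
By the law of total expectation,
E[X] = (1/2)·(23/4) + (1/2)·(20/3) = 149/24.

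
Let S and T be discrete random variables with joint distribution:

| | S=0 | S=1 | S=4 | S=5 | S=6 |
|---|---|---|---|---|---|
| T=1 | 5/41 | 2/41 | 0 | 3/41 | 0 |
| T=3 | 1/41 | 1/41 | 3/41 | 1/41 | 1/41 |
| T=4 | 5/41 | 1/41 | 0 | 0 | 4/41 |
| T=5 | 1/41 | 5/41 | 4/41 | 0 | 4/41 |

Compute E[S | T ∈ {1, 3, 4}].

P(T ∈ {1, 3, 4}) = 27/41.
Summing S·P(S=x,T=y) over the conditioning event gives 66/41.
E[S | T ∈ {1, 3, 4}] = (66/41) / (27/41) = 22/9.

22/9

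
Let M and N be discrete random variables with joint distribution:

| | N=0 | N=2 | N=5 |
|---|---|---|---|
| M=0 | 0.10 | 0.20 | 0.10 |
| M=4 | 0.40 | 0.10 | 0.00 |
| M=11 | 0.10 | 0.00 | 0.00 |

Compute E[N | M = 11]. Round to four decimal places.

0.0000

P(M = 11) = 0.10.
Σ N·P over the event = 0·(0.10) = 0.00.
E[N | M = 11] = (0.00) / (0.10) = 0.0000.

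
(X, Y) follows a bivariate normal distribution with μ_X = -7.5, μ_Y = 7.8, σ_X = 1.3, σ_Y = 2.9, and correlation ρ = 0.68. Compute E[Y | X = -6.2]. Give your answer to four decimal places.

9.7720

The regression of Y on X has slope ρ·σ_Y/σ_X and passes through (μ_X, μ_Y).
E[Y | X=-6.2] = 7.8 + (0.68)·(2.9/1.3)·(-6.2 − (-7.5)) = 7.8 + (1.5169)·(1.3) = 9.7720.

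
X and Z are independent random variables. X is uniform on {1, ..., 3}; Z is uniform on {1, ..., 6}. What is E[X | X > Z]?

Outcomes with X > Z: (2,1), (3,1), (3,2), each with probability 1/18.
E[X | X > Z] = (2 + 3 + 3) / 3 = 8/3.

8/3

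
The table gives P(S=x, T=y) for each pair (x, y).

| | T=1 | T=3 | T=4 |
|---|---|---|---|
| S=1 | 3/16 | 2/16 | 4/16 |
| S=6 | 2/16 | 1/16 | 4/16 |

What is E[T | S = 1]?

P(S = 1) = 9/16.
Σ T·P over the event = 1·(3/16) + 3·(2/16) + 4·(4/16) = 25/16.
E[T | S = 1] = (25/16) / (9/16) = 25/9.

25/9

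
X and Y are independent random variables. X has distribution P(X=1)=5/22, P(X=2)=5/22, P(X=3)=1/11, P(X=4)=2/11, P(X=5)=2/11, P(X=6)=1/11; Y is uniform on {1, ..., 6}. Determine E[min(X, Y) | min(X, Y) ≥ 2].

P(min(X, Y) ≥ 2) = 85/132.
Summing min(X,Y)·P(x,y) over outcomes with min(X, Y) ≥ 2 gives 131/66.
E[min(X, Y) | min(X, Y) ≥ 2] = (131/66) / (85/132) = 262/85.

262/85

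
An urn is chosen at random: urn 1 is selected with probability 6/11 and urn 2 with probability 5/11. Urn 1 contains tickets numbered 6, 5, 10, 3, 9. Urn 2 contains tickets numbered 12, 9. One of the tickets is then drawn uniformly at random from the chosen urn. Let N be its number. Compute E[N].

E[N | urn 1] = (6+5+10+3+9)/5 = 33/5.
E[N | urn 2] = (12+9)/2 = 21/2.
E[N] = (6/11)·(33/5) + (5/11)·(21/2) = 921/110.

921/110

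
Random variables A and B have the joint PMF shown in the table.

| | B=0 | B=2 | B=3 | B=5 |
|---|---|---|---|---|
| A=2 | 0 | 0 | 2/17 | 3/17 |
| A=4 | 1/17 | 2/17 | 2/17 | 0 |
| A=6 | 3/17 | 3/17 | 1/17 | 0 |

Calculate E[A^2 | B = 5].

P(B = 5) = 3/17.
Σ A^2·P over the event = 4·(3/17) = 12/17.
E[A^2 | B = 5] = (12/17) / (3/17) = 4.

4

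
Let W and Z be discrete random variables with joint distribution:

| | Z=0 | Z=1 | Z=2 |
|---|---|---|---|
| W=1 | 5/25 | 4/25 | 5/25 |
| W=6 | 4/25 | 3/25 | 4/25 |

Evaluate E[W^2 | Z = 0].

P(Z = 0) = 9/25.
Summing W^2·P(W=x,Z=y) over the conditioning event gives 149/25.
E[W^2 | Z = 0] = (149/25) / (9/25) = 149/9.

149/9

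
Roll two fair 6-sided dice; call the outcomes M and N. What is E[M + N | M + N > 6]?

26/3

P(M + N > 6) = 7/12.
Summing (M+N)·P(x,y) over outcomes with M + N > 6 gives 91/18.
E[M + N | M + N > 6] = (91/18) / (7/12) = 26/3.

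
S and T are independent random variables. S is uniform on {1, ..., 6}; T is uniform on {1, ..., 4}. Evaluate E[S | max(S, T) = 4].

Outcomes with max(S, T) = 4: (1,4), (2,4), (3,4), (4,1), (4,2), (4,3), (4,4), each with probability 1/24.
E[S | max(S, T) = 4] = (1 + 2 + 3 + 4 + 4 + 4 + 4) / 7 = 22/7.

22/7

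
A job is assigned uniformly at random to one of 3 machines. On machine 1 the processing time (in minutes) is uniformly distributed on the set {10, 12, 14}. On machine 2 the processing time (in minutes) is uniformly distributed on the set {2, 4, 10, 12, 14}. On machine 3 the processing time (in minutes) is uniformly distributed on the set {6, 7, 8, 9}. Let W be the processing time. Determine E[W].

E[W | machine 1] = (10+12+14)/3 = 12.
E[W | machine 2] = (2+4+10+12+14)/5 = 42/5.
E[W | machine 3] = (6+7+8+9)/4 = 15/2.
E[W] = (1/3)·(12) + (1/3)·(42/5) + (1/3)·(15/2) = 93/10.

93/10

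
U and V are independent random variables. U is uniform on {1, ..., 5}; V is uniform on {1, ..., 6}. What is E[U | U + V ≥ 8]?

4

Outcomes with U + V ≥ 8: (2,6), (3,5), (3,6), (4,4), (4,5), (4,6), (5,3), (5,4), (5,5), (5,6), each with probability 1/30.
E[U | U + V ≥ 8] = (2 + 3 + 3 + 4 + 4 + 4 + 5 + 5 + 5 + 5) / 10 = 4.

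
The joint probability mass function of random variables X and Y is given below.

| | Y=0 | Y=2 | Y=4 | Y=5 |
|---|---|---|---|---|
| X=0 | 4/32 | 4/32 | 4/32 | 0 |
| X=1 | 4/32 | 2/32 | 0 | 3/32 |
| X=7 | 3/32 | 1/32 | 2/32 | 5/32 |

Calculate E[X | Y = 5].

19/4

P(Y = 5) = 1/4.
Σ X·P over the event = 1·(3/32) + 7·(5/32) = 19/16.
E[X | Y = 5] = (19/16) / (1/4) = 19/4.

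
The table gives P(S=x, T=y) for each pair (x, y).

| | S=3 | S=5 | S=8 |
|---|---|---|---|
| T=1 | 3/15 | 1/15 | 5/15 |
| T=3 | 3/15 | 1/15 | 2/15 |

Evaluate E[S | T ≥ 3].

P(T ≥ 3) = 2/5.
Summing S·P(S=x,T=y) over the conditioning event gives 2.
E[S | T ≥ 3] = (2) / (2/5) = 5.

5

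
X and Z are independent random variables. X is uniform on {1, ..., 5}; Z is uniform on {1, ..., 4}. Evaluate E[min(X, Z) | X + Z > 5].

27/10

Outcomes with X + Z > 5: (2,4), (3,3), (3,4), (4,2), (4,3), (4,4), (5,1), (5,2), (5,3), (5,4), each with probability 1/20.
E[min(X, Z) | X + Z > 5] = (2 + 3 + 3 + 2 + 3 + 4 + 1 + 2 + 3 + 4) / 10 = 27/10.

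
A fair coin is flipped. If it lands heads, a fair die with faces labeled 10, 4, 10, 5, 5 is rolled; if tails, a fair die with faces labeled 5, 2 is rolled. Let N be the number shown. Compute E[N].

E[N | heads] = (10+4+10+5+5)/5 = 34/5.
E[N | tails] = (5+2)/2 = 7/2.
By the law of total expectation,
E[N] = (1/2)·(34/5) + (1/2)·(7/2) = 103/20.

103/20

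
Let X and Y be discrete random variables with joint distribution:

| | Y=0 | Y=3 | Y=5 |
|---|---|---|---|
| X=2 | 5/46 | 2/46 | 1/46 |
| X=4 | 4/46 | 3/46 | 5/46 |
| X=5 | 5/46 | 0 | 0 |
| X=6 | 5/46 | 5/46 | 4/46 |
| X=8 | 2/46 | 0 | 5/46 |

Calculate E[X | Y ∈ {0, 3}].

143/31

P(Y ∈ {0, 3}) = 31/46.
Σ X·P over the event = 2·(5/46) + 2·(2/46) + 4·(4/46) + 4·(3/46) + 5·(5/46) + 6·(5/46) + 6·(5/46) + 8·(2/46) = 143/46.
E[X | Y ∈ {0, 3}] = (143/46) / (31/46) = 143/31.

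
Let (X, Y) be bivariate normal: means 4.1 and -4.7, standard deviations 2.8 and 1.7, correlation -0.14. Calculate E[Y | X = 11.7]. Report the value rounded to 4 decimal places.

-5.3460

For a bivariate normal, E[Y | X=x] = μ_Y + ρ·(σ_Y/σ_X)·(x − μ_X).
E[Y | X=11.7] = -4.7 + (-0.14)·(1.7/2.8)·(11.7 − (4.1)) = -4.7 + (-0.085)·(7.6) = -5.3460.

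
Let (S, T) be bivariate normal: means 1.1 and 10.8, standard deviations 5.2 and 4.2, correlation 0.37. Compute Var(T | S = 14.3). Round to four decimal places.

15.2251

The conditional variance in a bivariate normal is σ_T²(1 − ρ²), independent of x.
Var(T | S=14.3) = (4.2)²·(1 − (0.37)²) = 17.64·0.8631 = 15.2251.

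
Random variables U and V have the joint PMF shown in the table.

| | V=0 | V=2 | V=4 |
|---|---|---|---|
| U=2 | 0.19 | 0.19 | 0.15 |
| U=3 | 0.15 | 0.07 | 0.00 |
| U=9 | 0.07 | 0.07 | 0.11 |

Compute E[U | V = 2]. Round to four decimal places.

3.6970

P(V = 2) = 0.33.
Σ U·P over the event = 2·(0.19) + 3·(0.07) + 9·(0.07) = 1.22.
E[U | V = 2] = (1.22) / (0.33) = 3.6970.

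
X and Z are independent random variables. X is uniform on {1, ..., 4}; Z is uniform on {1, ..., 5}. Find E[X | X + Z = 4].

2

Outcomes with X + Z = 4: (1,3), (2,2), (3,1), each with probability 1/20.
E[X | X + Z = 4] = (1 + 2 + 3) / 3 = 2.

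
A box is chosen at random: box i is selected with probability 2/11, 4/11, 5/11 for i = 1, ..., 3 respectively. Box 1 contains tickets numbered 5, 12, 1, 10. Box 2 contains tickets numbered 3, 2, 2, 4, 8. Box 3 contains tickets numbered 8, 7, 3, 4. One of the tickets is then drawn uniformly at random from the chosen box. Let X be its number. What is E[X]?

E[X | box 1] = (5+12+1+10)/4 = 7.
E[X | box 2] = (3+2+2+4+8)/5 = 19/5.
E[X | box 3] = (8+7+3+4)/4 = 11/2.
By the law of total expectation,
E[X] = (2/11)·(7) + (4/11)·(19/5) + (5/11)·(11/2) = 567/110.

567/110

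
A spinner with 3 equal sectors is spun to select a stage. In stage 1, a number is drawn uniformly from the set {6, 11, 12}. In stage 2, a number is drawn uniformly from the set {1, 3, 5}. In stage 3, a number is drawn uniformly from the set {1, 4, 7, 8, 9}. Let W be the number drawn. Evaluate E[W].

E[W | stage 1] = (6+11+12)/3 = 29/3.
E[W | stage 2] = (1+3+5)/3 = 3.
E[W | stage 3] = (1+4+7+8+9)/5 = 29/5.
By the law of total expectation,
E[W] = (1/3)·(29/3) + (1/3)·(3) + (1/3)·(29/5) = 277/45.

277/45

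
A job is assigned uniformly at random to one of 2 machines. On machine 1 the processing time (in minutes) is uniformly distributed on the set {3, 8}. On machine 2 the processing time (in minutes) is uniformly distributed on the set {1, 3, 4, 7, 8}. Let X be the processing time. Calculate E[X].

E[X | machine 1] = (3+8)/2 = 11/2.
E[X | machine 2] = (1+3+4+7+8)/5 = 23/5.
By the law of total expectation,
E[X] = (1/2)·(11/2) + (1/2)·(23/5) = 101/20.

101/20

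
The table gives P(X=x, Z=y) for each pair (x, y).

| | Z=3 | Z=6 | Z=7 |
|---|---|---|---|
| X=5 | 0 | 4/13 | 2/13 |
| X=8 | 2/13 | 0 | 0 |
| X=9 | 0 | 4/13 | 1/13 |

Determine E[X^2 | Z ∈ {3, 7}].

P(Z ∈ {3, 7}) = 5/13.
Σ X^2·P over the event = 25·(2/13) + 64·(2/13) + 81·(1/13) = 259/13.
E[X^2 | Z ∈ {3, 7}] = (259/13) / (5/13) = 259/5.

259/5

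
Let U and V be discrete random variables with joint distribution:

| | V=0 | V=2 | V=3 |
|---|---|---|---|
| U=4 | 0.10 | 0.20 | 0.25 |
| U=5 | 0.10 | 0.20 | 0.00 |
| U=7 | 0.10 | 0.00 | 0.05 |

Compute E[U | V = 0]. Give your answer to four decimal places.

5.3333

P(V = 0) = 0.30.
Σ U·P over the event = 4·(0.10) + 5·(0.10) + 7·(0.10) = 1.60.
E[U | V = 0] = (1.60) / (0.30) = 5.3333.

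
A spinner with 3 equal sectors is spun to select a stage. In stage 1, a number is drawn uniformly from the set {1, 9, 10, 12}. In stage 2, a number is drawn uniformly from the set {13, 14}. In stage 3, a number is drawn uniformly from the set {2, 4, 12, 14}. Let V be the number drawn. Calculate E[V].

59/6

E[V | stage 1] = (1+9+10+12)/4 = 8.
E[V | stage 2] = (13+14)/2 = 27/2.
E[V | stage 3] = (2+4+12+14)/4 = 8.
By the law of total expectation,
E[V] = (1/3)·(8) + (1/3)·(27/2) + (1/3)·(8) = 59/6.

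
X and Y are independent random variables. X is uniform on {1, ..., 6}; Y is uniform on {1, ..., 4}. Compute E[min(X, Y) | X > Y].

P(X > Y) = 7/12.
Summing min(X,Y)·P(x,y) over outcomes with X > Y gives 5/4.
E[min(X, Y) | X > Y] = (5/4) / (7/12) = 15/7.

15/7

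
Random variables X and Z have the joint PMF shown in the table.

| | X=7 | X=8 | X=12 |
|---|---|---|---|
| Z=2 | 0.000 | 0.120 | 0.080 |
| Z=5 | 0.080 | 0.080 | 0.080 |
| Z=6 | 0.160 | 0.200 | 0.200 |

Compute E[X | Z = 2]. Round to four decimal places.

9.6000

P(Z = 2) = 0.200.
Σ X·P over the event = 8·(0.120) + 12·(0.080) = 1.920.
E[X | Z = 2] = (1.920) / (0.200) = 9.6000.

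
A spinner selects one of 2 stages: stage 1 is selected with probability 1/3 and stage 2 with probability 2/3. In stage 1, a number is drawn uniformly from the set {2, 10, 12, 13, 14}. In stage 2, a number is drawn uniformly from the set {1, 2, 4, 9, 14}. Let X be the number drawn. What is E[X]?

37/5

E[X | stage 1] = (2+10+12+13+14)/5 = 51/5.
E[X | stage 2] = (1+2+4+9+14)/5 = 6.
By the law of total expectation,
E[X] = (1/3)·(51/5) + (2/3)·(6) = 37/5.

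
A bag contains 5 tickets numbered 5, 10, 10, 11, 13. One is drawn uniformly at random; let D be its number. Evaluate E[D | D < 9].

P(D < 9) = 1/5.
Σ over the event: 5·1/5 = 1.
E[D | D < 9] = (1) / (1/5) = 5.

5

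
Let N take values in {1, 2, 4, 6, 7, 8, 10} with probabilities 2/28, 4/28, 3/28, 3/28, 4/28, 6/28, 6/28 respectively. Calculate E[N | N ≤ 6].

P(N ≤ 6) = 3/7.
Σ over the event: 1·1/14 + 2·1/7 + 4·3/28 + 6·3/28 = 10/7.
E[N | N ≤ 6] = (10/7) / (3/7) = 10/3.

10/3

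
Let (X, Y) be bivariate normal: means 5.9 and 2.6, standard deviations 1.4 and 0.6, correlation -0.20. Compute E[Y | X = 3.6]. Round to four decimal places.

2.7971

E[Y | X=x] = μ_Y + ρ(σ_Y/σ_X)(x − μ_X) for jointly normal variables.
E[Y | X=3.6] = 2.6 + (-0.20)·(0.6/1.4)·(3.6 − (5.9)) = 2.6 + (-0.085714)·(-2.3) = 2.7971.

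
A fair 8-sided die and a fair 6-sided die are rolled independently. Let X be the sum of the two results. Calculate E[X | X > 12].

P(X > 12) = 1/16.
Σ over the event: 13·1/24 + 14·1/48 = 5/6.
E[X | X > 12] = (5/6) / (1/16) = 40/3.

40/3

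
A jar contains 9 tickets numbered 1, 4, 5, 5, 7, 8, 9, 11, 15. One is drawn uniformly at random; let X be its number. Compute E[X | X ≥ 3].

P(X ≥ 3) = 8/9.
Σ over the event: 4·1/9 + 5·2/9 + 7·1/9 + 8·1/9 + 9·1/9 + 11·1/9 + 15·1/9 = 64/9.
E[X | X ≥ 3] = (64/9) / (8/9) = 8.

8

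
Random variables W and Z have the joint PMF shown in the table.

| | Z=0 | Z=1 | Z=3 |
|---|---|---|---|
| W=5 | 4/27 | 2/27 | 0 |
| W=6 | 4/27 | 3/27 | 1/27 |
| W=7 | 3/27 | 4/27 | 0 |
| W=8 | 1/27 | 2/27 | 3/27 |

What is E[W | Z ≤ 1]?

P(Z ≤ 1) = 23/27.
Σ W·P over the event = 5·(4/27) + 5·(2/27) + 6·(4/27) + 6·(3/27) + 7·(3/27) + 7·(4/27) + 8·(1/27) + 8·(2/27) = 145/27.
E[W | Z ≤ 1] = (145/27) / (23/27) = 145/23.

145/23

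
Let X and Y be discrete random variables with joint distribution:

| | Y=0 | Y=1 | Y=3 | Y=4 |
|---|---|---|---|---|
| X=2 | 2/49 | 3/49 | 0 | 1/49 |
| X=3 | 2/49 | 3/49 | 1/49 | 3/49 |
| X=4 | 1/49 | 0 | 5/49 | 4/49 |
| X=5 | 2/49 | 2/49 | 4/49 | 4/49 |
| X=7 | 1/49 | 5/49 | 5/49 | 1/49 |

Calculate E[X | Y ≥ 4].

P(Y ≥ 4) = 13/49.
Σ X·P over the event = 2·(1/49) + 3·(3/49) + 4·(4/49) + 5·(4/49) + 7·(1/49) = 54/49.
E[X | Y ≥ 4] = (54/49) / (13/49) = 54/13.

54/13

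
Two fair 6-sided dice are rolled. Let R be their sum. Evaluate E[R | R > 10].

P(R > 10) = 1/12.
Σ over the event: 11·1/18 + 12·1/36 = 17/18.
E[R | R > 10] = (17/18) / (1/12) = 34/3.

34/3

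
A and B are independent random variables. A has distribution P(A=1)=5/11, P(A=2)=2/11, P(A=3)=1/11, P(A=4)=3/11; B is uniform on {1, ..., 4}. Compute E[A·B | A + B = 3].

2

P(A + B = 3) = 7/44.
Summing AB·P(x,y) over outcomes with A + B = 3 gives 7/22.
E[A·B | A + B = 3] = (7/22) / (7/44) = 2.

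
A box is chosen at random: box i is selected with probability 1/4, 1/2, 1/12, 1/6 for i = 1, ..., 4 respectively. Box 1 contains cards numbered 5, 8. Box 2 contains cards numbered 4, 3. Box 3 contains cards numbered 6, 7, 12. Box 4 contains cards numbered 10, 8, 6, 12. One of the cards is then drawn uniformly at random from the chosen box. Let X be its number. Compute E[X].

401/72

E[X | box 1] = (5+8)/2 = 13/2.
E[X | box 2] = (4+3)/2 = 7/2.
E[X | box 3] = (6+7+12)/3 = 25/3.
E[X | box 4] = (10+8+6+12)/4 = 9.
By the law of total expectation,
E[X] = (1/4)·(13/2) + (1/2)·(7/2) + (1/12)·(25/3) + (1/6)·(9) = 401/72.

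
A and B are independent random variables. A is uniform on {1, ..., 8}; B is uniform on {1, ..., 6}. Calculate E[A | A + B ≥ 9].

19/3

P(A + B ≥ 9) = 7/16.
Summing A·P(x,y) over outcomes with A + B ≥ 9 gives 133/48.
E[A | A + B ≥ 9] = (133/48) / (7/16) = 19/3.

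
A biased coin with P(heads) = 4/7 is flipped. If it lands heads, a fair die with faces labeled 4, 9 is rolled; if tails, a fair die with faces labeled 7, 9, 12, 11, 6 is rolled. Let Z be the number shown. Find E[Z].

E[Z | heads] = (4+9)/2 = 13/2.
E[Z | tails] = (7+9+12+11+6)/5 = 9.
E[Z] = (4/7)·(13/2) + (3/7)·(9) = 53/7.

53/7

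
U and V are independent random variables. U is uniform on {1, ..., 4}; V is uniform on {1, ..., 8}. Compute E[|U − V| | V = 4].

3/2

Outcomes with V = 4: (1,4), (2,4), (3,4), (4,4), each with probability 1/32.
E[|U − V| | V = 4] = (3 + 2 + 1 + 0) / 4 = 3/2.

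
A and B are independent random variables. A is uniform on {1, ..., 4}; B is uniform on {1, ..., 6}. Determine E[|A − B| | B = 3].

Outcomes with B = 3: (1,3), (2,3), (3,3), (4,3), each with probability 1/24.
E[|A − B| | B = 3] = (2 + 1 + 0 + 1) / 4 = 1.

1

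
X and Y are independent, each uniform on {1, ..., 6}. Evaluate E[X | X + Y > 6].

13/3

P(X + Y > 6) = 7/12.
Summing X·P(x,y) over outcomes with X + Y > 6 gives 91/36.
E[X | X + Y > 6] = (91/36) / (7/12) = 13/3.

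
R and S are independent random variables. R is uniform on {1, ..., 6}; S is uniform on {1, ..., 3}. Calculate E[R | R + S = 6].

4

P(R + S = 6) = 1/6.
Summing R·P(x,y) over outcomes with R + S = 6 gives 2/3.
E[R | R + S = 6] = (2/3) / (1/6) = 4.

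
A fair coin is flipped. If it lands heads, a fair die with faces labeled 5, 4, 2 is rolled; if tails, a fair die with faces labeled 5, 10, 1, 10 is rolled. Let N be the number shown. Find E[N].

E[N | heads] = (5+4+2)/3 = 11/3.
E[N | tails] = (5+10+1+10)/4 = 13/2.
E[N] = (1/2)·(11/3) + (1/2)·(13/2) = 61/12.

61/12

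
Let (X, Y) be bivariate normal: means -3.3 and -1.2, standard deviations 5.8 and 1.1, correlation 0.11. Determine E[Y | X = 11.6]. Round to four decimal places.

E[Y | X=x] = μ_Y + ρ(σ_Y/σ_X)(x − μ_X) for jointly normal variables.
E[Y | X=11.6] = -1.2 + (0.11)·(1.1/5.8)·(11.6 − (-3.3)) = -1.2 + (0.020862)·(14.9) = -0.8892.

-0.8892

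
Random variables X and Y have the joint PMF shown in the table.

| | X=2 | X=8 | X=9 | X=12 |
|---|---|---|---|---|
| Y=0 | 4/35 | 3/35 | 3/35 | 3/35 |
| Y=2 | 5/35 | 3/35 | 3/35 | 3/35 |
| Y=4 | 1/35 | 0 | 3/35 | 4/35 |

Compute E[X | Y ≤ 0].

P(Y ≤ 0) = 13/35.
Summing X·P(X=x,Y=y) over the conditioning event gives 19/7.
E[X | Y ≤ 0] = (19/7) / (13/35) = 95/13.

95/13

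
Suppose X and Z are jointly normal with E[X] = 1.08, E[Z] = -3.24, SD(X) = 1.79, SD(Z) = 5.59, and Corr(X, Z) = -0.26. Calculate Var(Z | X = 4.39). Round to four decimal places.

For a bivariate normal, Var(Z | X=x) = σ_Z²(1 − ρ²).
Var(Z | X=4.39) = (5.59)²·(1 − (-0.26)²) = 31.2481·0.9324 = 29.1357.

29.1357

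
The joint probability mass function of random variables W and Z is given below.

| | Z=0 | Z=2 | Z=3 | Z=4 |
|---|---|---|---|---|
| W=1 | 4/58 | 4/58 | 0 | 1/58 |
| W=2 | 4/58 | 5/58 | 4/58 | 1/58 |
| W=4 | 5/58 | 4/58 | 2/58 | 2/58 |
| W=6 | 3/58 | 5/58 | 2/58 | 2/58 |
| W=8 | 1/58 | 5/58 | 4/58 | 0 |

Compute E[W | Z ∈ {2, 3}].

P(Z ∈ {2, 3}) = 35/58.
Summing W·P(W=x,Z=y) over the conditioning event gives 80/29.
E[W | Z ∈ {2, 3}] = (80/29) / (35/58) = 32/7.

32/7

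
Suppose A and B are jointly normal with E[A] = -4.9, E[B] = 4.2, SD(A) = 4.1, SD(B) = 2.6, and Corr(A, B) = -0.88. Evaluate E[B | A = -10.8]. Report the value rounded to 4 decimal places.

For a bivariate normal, E[B | A=x] = μ_B + ρ·(σ_B/σ_A)·(x − μ_A).
E[B | A=-10.8] = 4.2 + (-0.88)·(2.6/4.1)·(-10.8 − (-4.9)) = 4.2 + (-0.55805)·(-5.9) = 7.4925.

7.4925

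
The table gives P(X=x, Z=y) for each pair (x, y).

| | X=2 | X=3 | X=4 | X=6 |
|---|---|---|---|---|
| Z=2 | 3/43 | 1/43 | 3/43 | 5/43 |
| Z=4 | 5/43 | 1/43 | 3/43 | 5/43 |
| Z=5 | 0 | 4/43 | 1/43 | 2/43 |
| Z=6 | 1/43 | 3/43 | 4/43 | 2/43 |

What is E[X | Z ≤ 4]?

P(Z ≤ 4) = 26/43.
Σ X·P over the event = 2·(3/43) + 2·(5/43) + 3·(1/43) + 3·(1/43) + 4·(3/43) + 4·(3/43) + 6·(5/43) + 6·(5/43) = 106/43.
E[X | Z ≤ 4] = (106/43) / (26/43) = 53/13.

53/13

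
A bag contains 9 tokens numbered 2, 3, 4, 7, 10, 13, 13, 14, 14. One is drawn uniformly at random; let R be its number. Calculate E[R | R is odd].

P(R is odd) = 4/9.
Σ over the event: 3·1/9 + 7·1/9 + 13·2/9 = 4.
E[R | R is odd] = (4) / (4/9) = 9.

9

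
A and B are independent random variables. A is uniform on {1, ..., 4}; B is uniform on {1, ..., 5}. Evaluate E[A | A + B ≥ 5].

P(A + B ≥ 5) = 7/10.
Summing A·P(x,y) over outcomes with A + B ≥ 5 gives 2.
E[A | A + B ≥ 5] = (2) / (7/10) = 20/7.

20/7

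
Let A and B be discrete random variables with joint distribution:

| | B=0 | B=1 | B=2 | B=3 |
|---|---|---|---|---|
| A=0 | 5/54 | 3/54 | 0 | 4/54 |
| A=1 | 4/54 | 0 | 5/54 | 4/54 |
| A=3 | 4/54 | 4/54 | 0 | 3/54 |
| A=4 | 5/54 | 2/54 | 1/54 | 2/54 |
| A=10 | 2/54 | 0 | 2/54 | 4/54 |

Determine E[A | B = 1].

20/9

P(B = 1) = 1/6.
Σ A·P over the event = 0·(3/54) + 3·(4/54) + 4·(2/54) = 10/27.
E[A | B = 1] = (10/27) / (1/6) = 20/9.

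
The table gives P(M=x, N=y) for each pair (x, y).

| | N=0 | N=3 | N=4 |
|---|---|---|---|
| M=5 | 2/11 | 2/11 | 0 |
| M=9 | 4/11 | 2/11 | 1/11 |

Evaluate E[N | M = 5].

3/2

P(M = 5) = 4/11.
Σ N·P over the event = 0·(2/11) + 3·(2/11) = 6/11.
E[N | M = 5] = (6/11) / (4/11) = 3/2.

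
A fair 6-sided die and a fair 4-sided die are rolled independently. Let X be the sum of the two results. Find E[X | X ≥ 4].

P(X ≥ 4) = 7/8.
Σ over the event: 4·1/8 + 5·1/6 + 6·1/6 + 7·1/6 + 8·1/8 + 9·1/12 + 10·1/24 = 17/3.
E[X | X ≥ 4] = (17/3) / (7/8) = 136/21.

136/21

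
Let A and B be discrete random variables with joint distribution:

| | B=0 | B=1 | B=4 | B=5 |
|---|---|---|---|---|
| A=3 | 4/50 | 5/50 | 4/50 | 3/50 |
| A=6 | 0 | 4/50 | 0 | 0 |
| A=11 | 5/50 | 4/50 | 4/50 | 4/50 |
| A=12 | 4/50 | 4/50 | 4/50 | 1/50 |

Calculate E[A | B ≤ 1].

41/5

P(B ≤ 1) = 3/5.
Σ A·P over the event = 3·(4/50) + 3·(5/50) + 6·(4/50) + 11·(5/50) + 11·(4/50) + 12·(4/50) + 12·(4/50) = 123/25.
E[A | B ≤ 1] = (123/25) / (3/5) = 41/5.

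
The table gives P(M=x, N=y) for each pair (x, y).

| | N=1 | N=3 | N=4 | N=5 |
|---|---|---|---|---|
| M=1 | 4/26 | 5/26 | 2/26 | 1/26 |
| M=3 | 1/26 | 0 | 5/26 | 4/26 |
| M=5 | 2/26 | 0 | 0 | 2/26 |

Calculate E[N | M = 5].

P(M = 5) = 2/13.
Σ N·P over the event = 1·(2/26) + 5·(2/26) = 6/13.
E[N | M = 5] = (6/13) / (2/13) = 3.

3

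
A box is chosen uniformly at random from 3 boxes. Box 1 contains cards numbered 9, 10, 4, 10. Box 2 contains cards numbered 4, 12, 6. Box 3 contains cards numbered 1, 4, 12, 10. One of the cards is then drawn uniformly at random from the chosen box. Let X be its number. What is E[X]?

67/9

E[X | box 1] = (9+10+4+10)/4 = 33/4.
E[X | box 2] = (4+12+6)/3 = 22/3.
E[X | box 3] = (1+4+12+10)/4 = 27/4.
By the law of total expectation,
E[X] = (1/3)·(33/4) + (1/3)·(22/3) + (1/3)·(27/4) = 67/9.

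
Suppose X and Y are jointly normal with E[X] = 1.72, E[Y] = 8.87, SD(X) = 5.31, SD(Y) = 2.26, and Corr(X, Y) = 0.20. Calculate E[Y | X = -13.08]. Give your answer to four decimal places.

The regression of Y on X has slope ρ·σ_Y/σ_X and passes through (μ_X, μ_Y).
E[Y | X=-13.08] = 8.87 + (0.20)·(2.26/5.31)·(-13.08 − (1.72)) = 8.87 + (0.085122)·(-14.8) = 7.6102.

7.6102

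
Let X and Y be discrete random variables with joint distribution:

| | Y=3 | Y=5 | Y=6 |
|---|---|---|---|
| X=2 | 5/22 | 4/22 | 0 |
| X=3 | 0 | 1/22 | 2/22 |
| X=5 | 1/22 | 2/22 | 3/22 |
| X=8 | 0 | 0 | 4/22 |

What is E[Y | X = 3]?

P(X = 3) = 3/22.
Σ Y·P over the event = 5·(1/22) + 6·(2/22) = 17/22.
E[Y | X = 3] = (17/22) / (3/22) = 17/3.

17/3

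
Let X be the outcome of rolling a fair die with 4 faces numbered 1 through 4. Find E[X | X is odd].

2

Given X is odd, X is equally likely to be any of {1, 3}.
E[X | X is odd] = (1 + 3) / 2 = 2.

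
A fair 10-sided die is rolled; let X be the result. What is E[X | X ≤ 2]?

Given X ≤ 2, X is equally likely to be any of {1, 2}.
E[X | X ≤ 2] = (1 + 2) / 2 = 3/2.

3/2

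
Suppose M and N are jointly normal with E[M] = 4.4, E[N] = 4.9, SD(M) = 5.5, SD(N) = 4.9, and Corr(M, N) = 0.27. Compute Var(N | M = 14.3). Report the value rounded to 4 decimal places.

22.2597

Var(N | M=x) = (1 − ρ²)·σ_N².
Var(N | M=14.3) = (4.9)²·(1 − (0.27)²) = 24.01·0.9271 = 22.2597.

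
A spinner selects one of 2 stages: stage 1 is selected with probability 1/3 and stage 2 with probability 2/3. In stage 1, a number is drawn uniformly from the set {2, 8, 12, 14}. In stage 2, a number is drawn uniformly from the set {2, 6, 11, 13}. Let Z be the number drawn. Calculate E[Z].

25/3

E[Z | stage 1] = (2+8+12+14)/4 = 9.
E[Z | stage 2] = (2+6+11+13)/4 = 8.
By the law of total expectation,
E[Z] = (1/3)·(9) + (2/3)·(8) = 25/3.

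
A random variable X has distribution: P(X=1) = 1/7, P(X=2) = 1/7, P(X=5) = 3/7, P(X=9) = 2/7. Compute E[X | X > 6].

9

P(X > 6) = 2/7.
Σ over the event: 9·2/7 = 18/7.
E[X | X > 6] = (18/7) / (2/7) = 9.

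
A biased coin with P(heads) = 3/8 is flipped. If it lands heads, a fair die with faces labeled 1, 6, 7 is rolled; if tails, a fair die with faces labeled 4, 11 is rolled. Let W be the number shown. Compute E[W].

E[W | heads] = (1+6+7)/3 = 14/3.
E[W | tails] = (4+11)/2 = 15/2.
E[W] = (3/8)·(14/3) + (5/8)·(15/2) = 103/16.

103/16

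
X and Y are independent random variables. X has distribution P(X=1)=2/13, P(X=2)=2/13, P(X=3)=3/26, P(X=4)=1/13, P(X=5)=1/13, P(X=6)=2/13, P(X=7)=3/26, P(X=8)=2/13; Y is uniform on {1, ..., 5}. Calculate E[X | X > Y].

P(X > Y) = 79/130.
Summing X·P(x,y) over outcomes with X > Y gives 95/26.
E[X | X > Y] = (95/26) / (79/130) = 475/79.

475/79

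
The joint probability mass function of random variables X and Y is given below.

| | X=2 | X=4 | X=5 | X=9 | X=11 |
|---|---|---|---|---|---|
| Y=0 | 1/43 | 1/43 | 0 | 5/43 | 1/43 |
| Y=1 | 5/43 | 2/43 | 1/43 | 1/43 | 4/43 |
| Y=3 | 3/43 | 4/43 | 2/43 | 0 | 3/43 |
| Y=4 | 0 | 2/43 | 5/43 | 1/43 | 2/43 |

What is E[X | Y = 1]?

76/13

P(Y = 1) = 13/43.
Σ X·P over the event = 2·(5/43) + 4·(2/43) + 5·(1/43) + 9·(1/43) + 11·(4/43) = 76/43.
E[X | Y = 1] = (76/43) / (13/43) = 76/13.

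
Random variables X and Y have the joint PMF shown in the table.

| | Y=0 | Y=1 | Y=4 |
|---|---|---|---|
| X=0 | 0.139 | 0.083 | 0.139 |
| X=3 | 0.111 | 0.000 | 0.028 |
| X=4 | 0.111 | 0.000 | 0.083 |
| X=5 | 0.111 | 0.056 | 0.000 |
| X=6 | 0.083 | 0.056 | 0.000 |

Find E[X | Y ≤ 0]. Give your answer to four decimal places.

3.2973

P(Y ≤ 0) = 0.555.
Summing X·P(X=x,Y=y) over the conditioning event gives 1.830.
E[X | Y ≤ 0] = (1.830) / (0.555) = 3.2973.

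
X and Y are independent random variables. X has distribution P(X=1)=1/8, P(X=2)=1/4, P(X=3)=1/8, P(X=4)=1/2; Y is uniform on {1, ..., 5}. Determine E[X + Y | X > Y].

P(X > Y) = 2/5.
Summing (X+Y)·P(x,y) over outcomes with X > Y gives 87/40.
E[X + Y | X > Y] = (87/40) / (2/5) = 87/16.

87/16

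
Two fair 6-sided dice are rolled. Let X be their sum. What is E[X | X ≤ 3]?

8/3

P(X ≤ 3) = 1/12.
Σ over the event: 2·1/36 + 3·1/18 = 2/9.
E[X | X ≤ 3] = (2/9) / (1/12) = 8/3.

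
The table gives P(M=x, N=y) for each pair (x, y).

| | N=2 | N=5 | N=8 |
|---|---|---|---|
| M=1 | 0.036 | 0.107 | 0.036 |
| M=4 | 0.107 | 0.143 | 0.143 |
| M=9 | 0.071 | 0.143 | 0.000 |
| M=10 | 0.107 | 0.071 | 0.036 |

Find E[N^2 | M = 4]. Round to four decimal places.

33.4733

P(M = 4) = 0.393.
Summing N^2·P(M=x,N=y) over the conditioning event gives 13.155.
E[N^2 | M = 4] = (13.155) / (0.393) = 33.4733.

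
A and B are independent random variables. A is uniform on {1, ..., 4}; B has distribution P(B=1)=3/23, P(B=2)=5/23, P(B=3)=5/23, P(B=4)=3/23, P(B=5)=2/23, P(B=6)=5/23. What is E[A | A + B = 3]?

P(A + B = 3) = 2/23.
Summing A·P(x,y) over outcomes with A + B = 3 gives 11/92.
E[A | A + B = 3] = (11/92) / (2/23) = 11/8.

11/8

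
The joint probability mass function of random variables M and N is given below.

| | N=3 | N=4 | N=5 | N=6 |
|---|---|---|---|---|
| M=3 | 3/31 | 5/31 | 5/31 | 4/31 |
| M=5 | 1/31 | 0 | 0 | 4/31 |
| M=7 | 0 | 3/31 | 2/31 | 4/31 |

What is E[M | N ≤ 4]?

25/6

P(N ≤ 4) = 12/31.
Σ M·P over the event = 3·(3/31) + 3·(5/31) + 5·(1/31) + 7·(3/31) = 50/31.
E[M | N ≤ 4] = (50/31) / (12/31) = 25/6.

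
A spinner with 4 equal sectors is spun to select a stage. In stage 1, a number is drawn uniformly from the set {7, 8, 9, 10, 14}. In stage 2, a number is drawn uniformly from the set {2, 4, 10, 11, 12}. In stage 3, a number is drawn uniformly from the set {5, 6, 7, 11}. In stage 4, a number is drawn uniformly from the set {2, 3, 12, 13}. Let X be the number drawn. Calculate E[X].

643/80

E[X | stage 1] = (7+8+9+10+14)/5 = 48/5.
E[X | stage 2] = (2+4+10+11+12)/5 = 39/5.
E[X | stage 3] = (5+6+7+11)/4 = 29/4.
E[X | stage 4] = (2+3+12+13)/4 = 15/2.
By the law of total expectation,
E[X] = (1/4)·(48/5) + (1/4)·(39/5) + (1/4)·(29/4) + (1/4)·(15/2) = 643/80.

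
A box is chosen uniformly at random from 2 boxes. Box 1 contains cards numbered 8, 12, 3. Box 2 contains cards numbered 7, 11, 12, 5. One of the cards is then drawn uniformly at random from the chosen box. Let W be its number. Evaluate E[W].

E[W | box 1] = (8+12+3)/3 = 23/3.
E[W | box 2] = (7+11+12+5)/4 = 35/4.
By the law of total expectation,
E[W] = (1/2)·(23/3) + (1/2)·(35/4) = 197/24.

197/24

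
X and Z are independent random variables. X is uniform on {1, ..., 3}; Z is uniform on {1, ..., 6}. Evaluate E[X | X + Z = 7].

Outcomes with X + Z = 7: (1,6), (2,5), (3,4), each with probability 1/18.
E[X | X + Z = 7] = (1 + 2 + 3) / 3 = 2.

2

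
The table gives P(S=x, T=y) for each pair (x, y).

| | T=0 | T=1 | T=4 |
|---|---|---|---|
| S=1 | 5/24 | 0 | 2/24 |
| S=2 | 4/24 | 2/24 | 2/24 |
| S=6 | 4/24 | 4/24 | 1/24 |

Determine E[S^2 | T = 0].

165/13

P(T = 0) = 13/24.
Σ S^2·P over the event = 1·(5/24) + 4·(4/24) + 36·(4/24) = 55/8.
E[S^2 | T = 0] = (55/8) / (13/24) = 165/13.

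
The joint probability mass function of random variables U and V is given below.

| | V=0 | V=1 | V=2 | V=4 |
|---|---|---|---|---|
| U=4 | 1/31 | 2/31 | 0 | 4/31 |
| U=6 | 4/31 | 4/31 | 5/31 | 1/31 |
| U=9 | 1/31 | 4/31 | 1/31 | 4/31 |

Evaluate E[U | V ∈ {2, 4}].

97/15

P(V ∈ {2, 4}) = 15/31.
Σ U·P over the event = 4·(4/31) + 6·(5/31) + 6·(1/31) + 9·(1/31) + 9·(4/31) = 97/31.
E[U | V ∈ {2, 4}] = (97/31) / (15/31) = 97/15.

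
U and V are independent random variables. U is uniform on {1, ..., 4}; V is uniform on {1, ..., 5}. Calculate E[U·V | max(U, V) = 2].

P(max(U, V) = 2) = 3/20.
Summing UV·P(x,y) over outcomes with max(U, V) = 2 gives 2/5.
E[U·V | max(U, V) = 2] = (2/5) / (3/20) = 8/3.

8/3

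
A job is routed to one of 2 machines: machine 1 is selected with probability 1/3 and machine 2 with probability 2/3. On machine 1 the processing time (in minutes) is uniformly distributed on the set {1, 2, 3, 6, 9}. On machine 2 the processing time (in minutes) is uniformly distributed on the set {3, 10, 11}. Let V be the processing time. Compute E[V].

E[V | machine 1] = (1+2+3+6+9)/5 = 21/5.
E[V | machine 2] = (3+10+11)/3 = 8.
E[V] = (1/3)·(21/5) + (2/3)·(8) = 101/15.

101/15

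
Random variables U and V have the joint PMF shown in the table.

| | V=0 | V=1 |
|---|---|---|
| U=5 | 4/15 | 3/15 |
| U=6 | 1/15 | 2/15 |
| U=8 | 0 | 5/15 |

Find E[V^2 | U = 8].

1

P(U = 8) = 1/3.
Σ V^2·P over the event = 1·(5/15) = 1/3.
E[V^2 | U = 8] = (1/3) / (1/3) = 1.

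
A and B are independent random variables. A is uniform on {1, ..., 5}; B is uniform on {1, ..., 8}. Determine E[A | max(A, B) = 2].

Outcomes with max(A, B) = 2: (1,2), (2,1), (2,2), each with probability 1/40.
E[A | max(A, B) = 2] = (1 + 2 + 2) / 3 = 5/3.

5/3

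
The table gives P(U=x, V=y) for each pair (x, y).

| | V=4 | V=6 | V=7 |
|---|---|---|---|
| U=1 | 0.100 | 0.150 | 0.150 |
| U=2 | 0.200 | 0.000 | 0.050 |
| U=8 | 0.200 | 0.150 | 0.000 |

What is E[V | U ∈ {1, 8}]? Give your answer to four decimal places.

5.4000

P(U ∈ {1, 8}) = 0.750.
Σ V·P over the event = 4·(0.100) + 6·(0.150) + 7·(0.150) + 4·(0.200) + 6·(0.150) = 4.050.
E[V | U ∈ {1, 8}] = (4.050) / (0.750) = 5.4000.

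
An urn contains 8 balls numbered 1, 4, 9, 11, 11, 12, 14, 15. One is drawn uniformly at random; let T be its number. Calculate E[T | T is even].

10

P(T is even) = 3/8.
Σ over the event: 4·1/8 + 12·1/8 + 14·1/8 = 15/4.
E[T | T is even] = (15/4) / (3/8) = 10.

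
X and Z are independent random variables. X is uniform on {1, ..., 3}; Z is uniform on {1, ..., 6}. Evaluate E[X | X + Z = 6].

Outcomes with X + Z = 6: (1,5), (2,4), (3,3), each with probability 1/18.
E[X | X + Z = 6] = (1 + 2 + 3) / 3 = 2.

2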